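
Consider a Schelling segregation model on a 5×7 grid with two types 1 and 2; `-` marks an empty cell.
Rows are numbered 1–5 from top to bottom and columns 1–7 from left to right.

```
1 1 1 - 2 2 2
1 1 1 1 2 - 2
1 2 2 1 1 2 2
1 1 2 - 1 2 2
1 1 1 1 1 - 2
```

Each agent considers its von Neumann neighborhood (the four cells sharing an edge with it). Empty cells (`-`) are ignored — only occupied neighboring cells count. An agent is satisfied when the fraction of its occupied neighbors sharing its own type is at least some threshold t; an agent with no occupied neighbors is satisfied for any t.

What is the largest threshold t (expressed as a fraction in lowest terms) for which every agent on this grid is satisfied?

1/4

Row 1: (1,1)1 2/2 · (1,2)1 3/3 · (1,3)1 2/2 · (1,5)2 2/2 · (1,6)2 2/2 · (1,7)2 2/2
Row 2: (2,1)1 3/3 · (2,2)1 3/4 · (2,3)1 3/4 · (2,4)1 2/3 · (2,5)2 1/3 · (2,7)2 2/2
Row 3: (3,1)1 2/3 · (3,2)2 1/4 · (3,3)2 2/4 · (3,4)1 2/3 · (3,5)1 2/4 · (3,6)2 2/3 · (3,7)2 3/3
Row 4: (4,1)1 3/3 · (4,2)1 2/4 · (4,3)2 1/3 · (4,5)1 2/3 · (4,6)2 2/3 · (4,7)2 3/3
Row 5: (5,1)1 2/2 · (5,2)1 3/3 · (5,3)1 2/3 · (5,4)1 2/2 · (5,5)1 2/2 · (5,7)2 1/1
The smallest same-type fraction is 1/4 at (3,2), which reduces to 1/4. Any threshold above that leaves this agent unsatisfied.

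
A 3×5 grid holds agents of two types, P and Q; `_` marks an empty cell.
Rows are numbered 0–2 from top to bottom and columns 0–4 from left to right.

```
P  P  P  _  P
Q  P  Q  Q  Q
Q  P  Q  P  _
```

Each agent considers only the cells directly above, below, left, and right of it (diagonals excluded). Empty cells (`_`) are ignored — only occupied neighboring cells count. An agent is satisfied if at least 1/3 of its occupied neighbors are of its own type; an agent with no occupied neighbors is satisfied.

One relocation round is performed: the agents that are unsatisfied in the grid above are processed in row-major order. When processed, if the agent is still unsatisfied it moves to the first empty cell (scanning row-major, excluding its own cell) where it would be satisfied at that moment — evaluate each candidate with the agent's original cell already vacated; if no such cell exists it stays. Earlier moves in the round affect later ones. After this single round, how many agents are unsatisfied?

Initially unsatisfied (in order): (0,4), (2,3).
  (0,4) → (0,3).
  (2,3) → (0,4).
Resulting grid:
P P P P P
Q P Q Q Q
Q P Q _ _
All satisfied now.

0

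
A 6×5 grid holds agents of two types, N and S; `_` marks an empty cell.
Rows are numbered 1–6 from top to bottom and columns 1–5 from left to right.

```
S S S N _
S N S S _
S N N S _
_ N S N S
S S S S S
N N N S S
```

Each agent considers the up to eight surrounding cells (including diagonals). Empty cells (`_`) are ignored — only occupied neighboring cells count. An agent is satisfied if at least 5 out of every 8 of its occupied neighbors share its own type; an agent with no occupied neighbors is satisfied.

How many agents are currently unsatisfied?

Row 1: (1,1)S 2/3 satisfied · (1,2)S 4/5 satisfied · (1,3)S 3/5 not · (1,4)N 0/3 not
Row 2: (2,1)S 3/5 not · (2,2)N 2/8 not · (2,3)S 4/8 not · (2,4)S 3/5 not
Row 3: (3,1)S 1/4 not · (3,2)N 3/7 not · (3,3)N 4/8 not · (3,4)S 4/6 satisfied
Row 4: (4,2)N 2/7 not · (4,3)S 4/8 not · (4,4)N 1/7 not · (4,5)S 3/4 satisfied
Row 5: (5,1)S 1/4 not · (5,2)S 3/7 not · (5,3)S 4/8 not · (5,4)S 6/8 satisfied · (5,5)S 4/5 satisfied
Row 6: (6,1)N 1/3 not · (6,2)N 2/5 not · (6,3)N 1/5 not · (6,4)S 4/5 satisfied · (6,5)S 3/3 satisfied
Unsatisfied: (1,3), (1,4), (2,1), (2,2), (2,3), (2,4), (3,1), (3,2), (3,3), (4,2), (4,3), (4,4), (5,1), (5,2), (5,3), (6,1), (6,2), (6,3) — 18 in total.

18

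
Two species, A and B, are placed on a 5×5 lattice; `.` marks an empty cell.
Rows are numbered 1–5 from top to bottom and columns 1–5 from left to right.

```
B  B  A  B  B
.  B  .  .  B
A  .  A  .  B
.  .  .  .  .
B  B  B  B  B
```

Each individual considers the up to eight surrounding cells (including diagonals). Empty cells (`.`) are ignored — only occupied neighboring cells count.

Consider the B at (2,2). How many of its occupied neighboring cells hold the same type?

Occupied neighbors of (2,2): (1,1)=B, (1,2)=B, (1,3)=A, (3,1)=A, (3,3)=A.
Same type (B): 2 of 5.

2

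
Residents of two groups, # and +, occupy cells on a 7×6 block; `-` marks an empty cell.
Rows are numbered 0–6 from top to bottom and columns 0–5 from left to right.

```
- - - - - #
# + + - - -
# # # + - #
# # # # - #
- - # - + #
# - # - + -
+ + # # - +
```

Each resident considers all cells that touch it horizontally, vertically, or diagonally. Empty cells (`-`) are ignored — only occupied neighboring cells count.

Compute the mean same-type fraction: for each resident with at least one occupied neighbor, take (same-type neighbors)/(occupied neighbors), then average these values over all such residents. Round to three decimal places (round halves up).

0.615

Row 0: (0,5)# — no occupied neighbors
Row 1: (1,0)# 2/3 · (1,1)+ 1/5 · (1,2)+ 2/4
Row 2: (2,0)# 4/5 · (2,1)# 6/8 · (2,2)# 4/7 · (2,3)+ 1/4 · (2,5)# 1/1
Row 3: (3,0)# 3/3 · (3,1)# 6/6 · (3,2)# 5/6 · (3,3)# 3/5 · (3,5)# 2/3
Row 4: (4,2)# 4/4 · (4,4)+ 1/4 · (4,5)# 1/3
Row 5: (5,0)# 0/2 · (5,2)# 3/4 · (5,4)+ 2/4
Row 6: (6,0)+ 1/2 · (6,1)+ 1/4 · (6,2)# 2/3 · (6,3)# 2/3 · (6,5)+ 1/1
Sum over 24 residents: 2/3 + 1/5 + 2/4 + 4/5 + 6/8 + 4/7 + 1/4 + 1/1 + 3/3 + 6/6 + 5/6 + 3/5 + 2/3 + 4/4 + 1/4 + 1/3 + 0/2 + 3/4 + 2/4 + 1/2 + 1/4 + 2/3 + 2/3 + 1/1 = 6197/420; mean = 6197/420 ÷ 24 = 6197/10080 = 0.614781… → 0.615.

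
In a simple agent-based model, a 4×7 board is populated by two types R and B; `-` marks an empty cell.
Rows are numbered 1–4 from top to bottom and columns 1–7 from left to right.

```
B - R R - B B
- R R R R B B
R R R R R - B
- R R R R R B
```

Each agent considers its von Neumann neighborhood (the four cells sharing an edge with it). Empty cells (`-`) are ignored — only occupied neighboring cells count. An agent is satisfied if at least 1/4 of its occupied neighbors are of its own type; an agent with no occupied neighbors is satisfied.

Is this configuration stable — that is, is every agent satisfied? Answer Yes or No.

Row 1: (1,1)B 0/0 ok · (1,3)R 2/2 ok · (1,4)R 2/2 ok · (1,6)B 2/2 ok · (1,7)B 2/2 ok
Row 2: (2,2)R 2/2 ok · (2,3)R 4/4 ok · (2,4)R 4/4 ok · (2,5)R 2/3 ok · (2,6)B 2/3 ok · (2,7)B 3/3 ok
Row 3: (3,1)R 1/1 ok · (3,2)R 4/4 ok · (3,3)R 4/4 ok · (3,4)R 4/4 ok · (3,5)R 3/3 ok · (3,7)B 2/2 ok
Row 4: (4,2)R 2/2 ok · (4,3)R 3/3 ok · (4,4)R 3/3 ok · (4,5)R 3/3 ok · (4,6)R 1/2 ok · (4,7)B 1/2 ok
All meet the threshold, so the configuration is stable.

Yes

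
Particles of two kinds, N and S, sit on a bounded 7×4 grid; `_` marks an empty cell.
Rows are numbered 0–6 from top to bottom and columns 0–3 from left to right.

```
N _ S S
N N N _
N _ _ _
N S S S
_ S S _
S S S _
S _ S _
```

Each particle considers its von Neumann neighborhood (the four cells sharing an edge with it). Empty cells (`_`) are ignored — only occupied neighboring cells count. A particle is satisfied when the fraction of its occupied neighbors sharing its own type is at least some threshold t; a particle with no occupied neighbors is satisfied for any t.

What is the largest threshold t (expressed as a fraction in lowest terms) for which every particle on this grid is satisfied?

Row 0: (0,0)N 1/1 · (0,2)S 1/2 · (0,3)S 1/1
Row 1: (1,0)N 3/3 · (1,1)N 2/2 · (1,2)N 1/2
Row 2: (2,0)N 2/2
Row 3: (3,0)N 1/2 · (3,1)S 2/3 · (3,2)S 3/3 · (3,3)S 1/1
Row 4: (4,1)S 3/3 · (4,2)S 3/3
Row 5: (5,0)S 2/2 · (5,1)S 3/3 · (5,2)S 3/3
Row 6: (6,0)S 1/1 · (6,2)S 1/1
The smallest same-type fraction is 1/2 at (0,2), which reduces to 1/2. Any threshold above that leaves this particle unsatisfied.

1/2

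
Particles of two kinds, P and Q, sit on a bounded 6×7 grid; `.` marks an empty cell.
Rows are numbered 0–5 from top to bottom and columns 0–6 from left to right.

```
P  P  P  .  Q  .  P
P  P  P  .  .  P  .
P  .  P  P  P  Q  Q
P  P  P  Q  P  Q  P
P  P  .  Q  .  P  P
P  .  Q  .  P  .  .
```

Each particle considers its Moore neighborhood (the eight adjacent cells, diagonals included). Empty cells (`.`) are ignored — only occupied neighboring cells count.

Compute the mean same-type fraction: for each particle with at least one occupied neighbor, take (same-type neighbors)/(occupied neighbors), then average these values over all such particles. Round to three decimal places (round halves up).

(0,0)P 3/3
(0,1)P 5/5
(0,2)P 3/3
(0,4)Q 0/1
(0,6)P 1/1
(1,0)P 4/4
(1,1)P 7/7
(1,2)P 5/5
(1,5)P 2/5
(2,0)P 4/4
(2,2)P 5/6
(2,3)P 5/6
(2,4)P 3/6
(2,5)Q 2/6
(2,6)Q 2/4
(3,0)P 4/4
(3,1)P 6/6
(3,2)P 4/6
(3,3)Q 1/6
(3,4)P 3/7
(3,5)Q 2/7
(3,6)P 2/5
(4,0)P 4/4
(4,1)P 5/6
(4,3)Q 2/5
(4,5)P 4/5
(4,6)P 2/3
(5,0)P 2/2
(5,2)Q 1/2
(5,4)P 1/2
Sum over 30 particles: 3/3 + 5/5 + 3/3 + 0/1 + 1/1 + 4/4 + 7/7 + 5/5 + 2/5 + 4/4 + 5/6 + 5/6 + 3/6 + 2/6 + 2/4 + 4/4 + 6/6 + 4/6 + 1/6 + 3/7 + 2/7 + 2/5 + 4/4 + 5/6 + 2/5 + 4/5 + 2/3 + 2/2 + 1/2 + 1/2 = 442/21; mean = 442/21 ÷ 30 = 221/315 = 0.701587… → 0.702.

0.702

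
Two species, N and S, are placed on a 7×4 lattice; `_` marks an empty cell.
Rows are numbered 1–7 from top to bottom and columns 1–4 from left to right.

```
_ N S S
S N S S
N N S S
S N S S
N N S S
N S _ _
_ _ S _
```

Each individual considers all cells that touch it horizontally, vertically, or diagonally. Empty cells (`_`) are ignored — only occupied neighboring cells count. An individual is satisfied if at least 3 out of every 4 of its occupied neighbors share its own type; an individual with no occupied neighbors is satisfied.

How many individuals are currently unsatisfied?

16

(1,2)N 1/4 not
(1,3)S 3/5 not
(1,4)S 3/3 satisfied
(2,1)S 0/4 not
(2,2)N 3/7 not
(2,3)S 5/8 not
(2,4)S 5/5 satisfied
(3,1)N 3/5 not
(3,2)N 3/8 not
(3,3)S 5/8 not
(3,4)S 5/5 satisfied
(4,1)S 0/5 not
(4,2)N 4/8 not
(4,3)S 5/8 not
(4,4)S 5/5 satisfied
(5,1)N 3/5 not
(5,2)N 3/7 not
(5,3)S 4/6 not
(5,4)S 3/3 satisfied
(6,1)N 2/3 not
(6,2)S 2/5 not
(7,3)S 1/1 satisfied
Unsatisfied: (1,2), (1,3), (2,1), (2,2), (2,3), (3,1), (3,2), (3,3), (4,1), (4,2), (4,3), (5,1), (5,2), (5,3), (6,1), (6,2) — 16 in total.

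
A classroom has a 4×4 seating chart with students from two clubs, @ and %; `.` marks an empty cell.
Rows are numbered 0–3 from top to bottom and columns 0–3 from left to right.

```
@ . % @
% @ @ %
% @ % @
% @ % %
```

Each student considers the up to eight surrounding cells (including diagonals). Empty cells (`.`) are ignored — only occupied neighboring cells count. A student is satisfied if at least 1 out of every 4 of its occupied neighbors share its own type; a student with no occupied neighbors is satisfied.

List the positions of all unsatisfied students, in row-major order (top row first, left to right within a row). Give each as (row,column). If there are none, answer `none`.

Row 0: (0,0)@ 1/2 ok · (0,2)% 1/4 ok · (0,3)@ 1/3 ok
Row 1: (1,0)% 1/4 ok · (1,1)@ 3/7 ok · (1,2)@ 4/7 ok · (1,3)% 2/5 ok
Row 2: (2,0)% 2/5 ok · (2,1)@ 3/8 ok · (2,2)% 3/8 ok · (2,3)@ 1/5 unhappy
Row 3: (3,0)% 1/3 ok · (3,1)@ 1/5 unhappy · (3,2)% 2/5 ok · (3,3)% 2/3 ok

(2,3), (3,1)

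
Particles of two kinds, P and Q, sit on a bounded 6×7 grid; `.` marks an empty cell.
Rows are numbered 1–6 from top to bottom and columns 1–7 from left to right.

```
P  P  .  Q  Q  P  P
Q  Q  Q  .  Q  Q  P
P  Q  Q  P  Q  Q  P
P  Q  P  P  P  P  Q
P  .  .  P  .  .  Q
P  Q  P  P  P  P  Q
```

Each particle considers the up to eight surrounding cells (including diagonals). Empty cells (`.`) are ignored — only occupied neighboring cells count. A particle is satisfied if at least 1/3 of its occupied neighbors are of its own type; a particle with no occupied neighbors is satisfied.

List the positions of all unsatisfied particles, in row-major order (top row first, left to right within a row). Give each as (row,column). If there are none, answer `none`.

Row 1: (1,1)P 1/3 ok · (1,2)P 1/4 unhappy · (1,4)Q 3/3 ok · (1,5)Q 3/4 ok · (1,6)P 2/5 ok · (1,7)P 2/3 ok
Row 2: (2,1)Q 2/5 ok · (2,2)Q 4/7 ok · (2,3)Q 4/6 ok · (2,5)Q 5/7 ok · (2,6)Q 4/8 ok · (2,7)P 3/5 ok
Row 3: (3,1)P 1/5 unhappy · (3,2)Q 5/8 ok · (3,3)Q 4/7 ok · (3,4)P 3/7 ok · (3,5)Q 3/7 ok · (3,6)Q 4/8 ok · (3,7)P 2/5 ok
Row 4: (4,1)P 2/4 ok · (4,2)Q 2/6 ok · (4,3)P 3/6 ok · (4,4)P 4/6 ok · (4,5)P 4/6 ok · (4,6)P 2/6 ok · (4,7)Q 2/4 ok
Row 5: (5,1)P 2/4 ok · (5,4)P 6/6 ok · (5,7)Q 2/4 ok
Row 6: (6,1)P 1/2 ok · (6,2)Q 0/3 unhappy · (6,3)P 2/3 ok · (6,4)P 3/3 ok · (6,5)P 3/3 ok · (6,6)P 1/3 ok · (6,7)Q 1/2 ok

(1,2), (3,1), (6,2)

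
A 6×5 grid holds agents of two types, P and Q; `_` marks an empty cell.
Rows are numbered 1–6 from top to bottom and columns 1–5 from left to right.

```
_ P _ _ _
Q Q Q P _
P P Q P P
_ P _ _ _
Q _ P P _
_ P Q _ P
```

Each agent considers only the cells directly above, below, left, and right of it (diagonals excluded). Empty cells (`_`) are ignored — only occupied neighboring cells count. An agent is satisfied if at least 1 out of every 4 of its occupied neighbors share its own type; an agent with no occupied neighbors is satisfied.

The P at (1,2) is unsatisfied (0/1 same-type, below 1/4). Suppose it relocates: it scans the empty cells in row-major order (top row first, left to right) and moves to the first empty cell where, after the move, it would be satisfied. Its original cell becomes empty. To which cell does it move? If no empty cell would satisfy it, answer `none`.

Vacating (1,2). Empty cells in order:
  (1,1): 0/1 same-type → still unsatisfied.
  (1,3): 0/1 same-type → still unsatisfied.
  (1,4): 1/1 same-type → satisfied — stop here.

(1,4)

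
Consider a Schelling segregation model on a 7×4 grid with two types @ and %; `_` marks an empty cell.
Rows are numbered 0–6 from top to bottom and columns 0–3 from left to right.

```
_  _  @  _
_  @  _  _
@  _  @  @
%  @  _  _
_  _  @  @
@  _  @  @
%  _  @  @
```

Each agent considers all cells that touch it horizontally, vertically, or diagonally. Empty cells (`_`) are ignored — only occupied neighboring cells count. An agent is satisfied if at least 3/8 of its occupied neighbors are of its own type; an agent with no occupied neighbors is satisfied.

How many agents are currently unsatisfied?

3

Row 0: (0,2)@ 1/1 ok
Row 1: (1,1)@ 3/3 ok
Row 2: (2,0)@ 2/3 ok · (2,2)@ 3/3 ok · (2,3)@ 1/1 ok
Row 3: (3,0)% 0/2 unhappy · (3,1)@ 3/4 ok
Row 4: (4,2)@ 4/4 ok · (4,3)@ 3/3 ok
Row 5: (5,0)@ 0/1 unhappy · (5,2)@ 5/5 ok · (5,3)@ 5/5 ok
Row 6: (6,0)% 0/1 unhappy · (6,2)@ 3/3 ok · (6,3)@ 3/3 ok
Unsatisfied: (3,0), (5,0), (6,0) — 3 in total.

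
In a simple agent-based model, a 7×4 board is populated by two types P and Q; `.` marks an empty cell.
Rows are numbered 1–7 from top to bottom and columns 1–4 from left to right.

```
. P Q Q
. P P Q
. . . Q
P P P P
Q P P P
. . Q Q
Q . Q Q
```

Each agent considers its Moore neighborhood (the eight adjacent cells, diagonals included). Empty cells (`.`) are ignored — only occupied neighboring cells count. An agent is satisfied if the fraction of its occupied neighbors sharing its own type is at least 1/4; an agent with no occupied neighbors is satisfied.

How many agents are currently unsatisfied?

(1,2)P 2/3 ok
(1,3)Q 2/5 ok
(1,4)Q 2/3 ok
(2,2)P 2/3 ok
(2,3)P 2/6 ok
(2,4)Q 3/4 ok
(3,4)Q 1/4 ok
(4,1)P 2/3 ok
(4,2)P 4/5 ok
(4,3)P 5/6 ok
(4,4)P 3/4 ok
(5,1)Q 0/3 unhappy
(5,2)P 4/6 ok
(5,3)P 5/7 ok
(5,4)P 3/5 ok
(6,3)Q 3/6 ok
(6,4)Q 3/5 ok
(7,1)Q 0/0 ok
(7,3)Q 3/3 ok
(7,4)Q 3/3 ok
Unsatisfied: (5,1) — 1 in total.

1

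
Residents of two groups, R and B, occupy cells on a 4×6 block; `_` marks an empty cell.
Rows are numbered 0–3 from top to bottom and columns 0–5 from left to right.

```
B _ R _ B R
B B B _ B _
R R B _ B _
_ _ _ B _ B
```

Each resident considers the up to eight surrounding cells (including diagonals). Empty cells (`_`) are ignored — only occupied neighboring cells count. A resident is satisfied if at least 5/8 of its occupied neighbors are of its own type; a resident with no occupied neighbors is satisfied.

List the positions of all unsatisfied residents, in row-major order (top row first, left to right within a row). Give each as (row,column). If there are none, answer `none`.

Row 0: (0,0)B 2/2 ✓ · (0,2)R 0/2 ✗ · (0,4)B 1/2 ✗ · (0,5)R 0/2 ✗
Row 1: (1,0)B 2/4 ✗ · (1,1)B 4/7 ✗ · (1,2)B 2/4 ✗ · (1,4)B 2/3 ✓
Row 2: (2,0)R 1/3 ✗ · (2,1)R 1/5 ✗ · (2,2)B 3/4 ✓ · (2,4)B 3/3 ✓
Row 3: (3,3)B 2/2 ✓ · (3,5)B 1/1 ✓

(0,2), (0,4), (0,5), (1,0), (1,1), (1,2), (2,0), (2,1)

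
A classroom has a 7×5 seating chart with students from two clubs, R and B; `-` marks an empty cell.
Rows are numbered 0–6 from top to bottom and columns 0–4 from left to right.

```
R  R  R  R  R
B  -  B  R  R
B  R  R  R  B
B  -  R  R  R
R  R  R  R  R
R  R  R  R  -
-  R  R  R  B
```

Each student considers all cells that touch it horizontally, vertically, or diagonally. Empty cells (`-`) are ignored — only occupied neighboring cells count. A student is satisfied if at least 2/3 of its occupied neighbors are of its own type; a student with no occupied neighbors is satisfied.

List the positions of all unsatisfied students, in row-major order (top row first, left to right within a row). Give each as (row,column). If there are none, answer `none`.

(0,0), (0,1), (1,0), (1,2), (2,1), (2,4), (3,0), (6,4)

(0,0)R 1/2 unhappy
(0,1)R 2/4 unhappy
(0,2)R 3/4 ok
(0,3)R 4/5 ok
(0,4)R 3/3 ok
(1,0)B 1/4 unhappy
(1,2)B 0/7 unhappy
(1,3)R 6/8 ok
(1,4)R 4/5 ok
(2,0)B 2/3 ok
(2,1)R 2/6 unhappy
(2,2)R 5/6 ok
(2,3)R 6/8 ok
(2,4)B 0/5 unhappy
(3,0)B 1/4 unhappy
(3,2)R 7/7 ok
(3,3)R 7/8 ok
(3,4)R 4/5 ok
(4,0)R 3/4 ok
(4,1)R 6/7 ok
(4,2)R 7/7 ok
(4,3)R 7/7 ok
(4,4)R 4/4 ok
(5,0)R 4/4 ok
(5,1)R 7/7 ok
(5,2)R 8/8 ok
(5,3)R 6/7 ok
(6,1)R 4/4 ok
(6,2)R 5/5 ok
(6,3)R 3/4 ok
(6,4)B 0/2 unhappy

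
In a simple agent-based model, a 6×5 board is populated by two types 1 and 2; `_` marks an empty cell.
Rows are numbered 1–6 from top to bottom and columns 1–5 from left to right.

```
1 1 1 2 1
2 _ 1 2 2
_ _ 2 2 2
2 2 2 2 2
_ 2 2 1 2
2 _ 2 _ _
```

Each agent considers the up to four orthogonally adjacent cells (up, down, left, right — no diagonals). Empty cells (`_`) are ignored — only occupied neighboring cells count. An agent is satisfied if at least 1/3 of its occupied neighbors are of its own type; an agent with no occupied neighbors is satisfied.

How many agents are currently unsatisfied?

Row 1: (1,1)1 1/2 ✓ · (1,2)1 2/2 ✓ · (1,3)1 2/3 ✓ · (1,4)2 1/3 ✓ · (1,5)1 0/2 ✗
Row 2: (2,1)2 0/1 ✗ · (2,3)1 1/3 ✓ · (2,4)2 3/4 ✓ · (2,5)2 2/3 ✓
Row 3: (3,3)2 2/3 ✓ · (3,4)2 4/4 ✓ · (3,5)2 3/3 ✓
Row 4: (4,1)2 1/1 ✓ · (4,2)2 3/3 ✓ · (4,3)2 4/4 ✓ · (4,4)2 3/4 ✓ · (4,5)2 3/3 ✓
Row 5: (5,2)2 2/2 ✓ · (5,3)2 3/4 ✓ · (5,4)1 0/3 ✗ · (5,5)2 1/2 ✓
Row 6: (6,1)2 0/0 ✓ · (6,3)2 1/1 ✓
Unsatisfied: (1,5), (2,1), (5,4) — 3 in total.

3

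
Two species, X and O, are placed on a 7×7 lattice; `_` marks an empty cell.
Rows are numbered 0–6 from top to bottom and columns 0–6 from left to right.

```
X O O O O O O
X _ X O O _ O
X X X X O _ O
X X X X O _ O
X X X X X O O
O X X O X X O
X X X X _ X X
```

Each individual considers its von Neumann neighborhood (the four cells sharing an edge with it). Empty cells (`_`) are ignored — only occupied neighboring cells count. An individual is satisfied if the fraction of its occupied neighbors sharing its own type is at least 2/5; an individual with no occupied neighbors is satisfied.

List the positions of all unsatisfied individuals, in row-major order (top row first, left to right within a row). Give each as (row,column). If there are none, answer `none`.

(1,2), (3,4), (4,5), (5,0), (5,3), (5,6)

(0,0)X 1/2 ok
(0,1)O 1/2 ok
(0,2)O 2/3 ok
(0,3)O 3/3 ok
(0,4)O 3/3 ok
(0,5)O 2/2 ok
(0,6)O 2/2 ok
(1,0)X 2/2 ok
(1,2)X 1/3 unhappy
(1,3)O 2/4 ok
(1,4)O 3/3 ok
(1,6)O 2/2 ok
(2,0)X 3/3 ok
(2,1)X 3/3 ok
(2,2)X 4/4 ok
(2,3)X 2/4 ok
(2,4)O 2/3 ok
(2,6)O 2/2 ok
(3,0)X 3/3 ok
(3,1)X 4/4 ok
(3,2)X 4/4 ok
(3,3)X 3/4 ok
(3,4)O 1/3 unhappy
(3,6)O 2/2 ok
(4,0)X 2/3 ok
(4,1)X 4/4 ok
(4,2)X 4/4 ok
(4,3)X 3/4 ok
(4,4)X 2/4 ok
(4,5)O 1/3 unhappy
(4,6)O 3/3 ok
(5,0)O 0/3 unhappy
(5,1)X 3/4 ok
(5,2)X 3/4 ok
(5,3)O 0/4 unhappy
(5,4)X 2/3 ok
(5,5)X 2/4 ok
(5,6)O 1/3 unhappy
(6,0)X 1/2 ok
(6,1)X 3/3 ok
(6,2)X 3/3 ok
(6,3)X 1/2 ok
(6,5)X 2/2 ok
(6,6)X 1/2 ok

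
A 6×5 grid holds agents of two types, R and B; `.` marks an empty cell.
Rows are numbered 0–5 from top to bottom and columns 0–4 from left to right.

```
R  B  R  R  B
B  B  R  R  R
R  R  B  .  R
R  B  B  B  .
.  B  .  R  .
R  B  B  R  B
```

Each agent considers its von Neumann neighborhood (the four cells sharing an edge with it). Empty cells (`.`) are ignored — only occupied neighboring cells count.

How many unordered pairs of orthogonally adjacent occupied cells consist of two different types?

16

Scan each occupied cell's neighbors to the right and below so each pair is counted once.
Row 0: R(0,0)–B(0,1)≠ R(0,0)–B(1,0)≠ B(0,1)–R(0,2)≠ B(0,1)–B(1,1)= R(0,2)–R(0,3)= R(0,2)–R(1,2)= R(0,3)–B(0,4)≠ R(0,3)–R(1,3)= B(0,4)–R(1,4)≠  → 5/9 unlike.
Row 1: B(1,0)–B(1,1)= B(1,0)–R(2,0)≠ B(1,1)–R(1,2)≠ B(1,1)–R(2,1)≠ R(1,2)–R(1,3)= R(1,2)–B(2,2)≠ R(1,3)–R(1,4)= R(1,4)–R(2,4)=  → 4/8 unlike.
Row 2: R(2,0)–R(2,1)= R(2,0)–R(3,0)= R(2,1)–B(2,2)≠ R(2,1)–B(3,1)≠ B(2,2)–B(3,2)=  → 2/5 unlike.
Row 3: R(3,0)–B(3,1)≠ B(3,1)–B(3,2)= B(3,1)–B(4,1)= B(3,2)–B(3,3)= B(3,3)–R(4,3)≠  → 2/5 unlike.
Row 4: B(4,1)–B(5,1)= R(4,3)–R(5,3)=  → 0/2 unlike.
Row 5: R(5,0)–B(5,1)≠ B(5,1)–B(5,2)= B(5,2)–R(5,3)≠ R(5,3)–B(5,4)≠  → 3/4 unlike.
Total adjacent occupied pairs: 33; unlike-type pairs: 16.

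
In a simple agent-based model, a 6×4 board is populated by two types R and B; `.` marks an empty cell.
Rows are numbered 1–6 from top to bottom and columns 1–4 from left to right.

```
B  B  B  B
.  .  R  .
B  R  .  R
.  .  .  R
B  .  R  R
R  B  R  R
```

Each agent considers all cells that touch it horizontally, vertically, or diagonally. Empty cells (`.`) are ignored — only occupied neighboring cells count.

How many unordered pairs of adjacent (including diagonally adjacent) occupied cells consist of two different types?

Scan each occupied cell's neighbors to the right and below (and the two forward diagonals) so each pair is counted once.
From row 1: 3 unlike of 6 pairs (running 3/6).
From row 2: 0 unlike of 2 pairs (running 3/8).
From row 3: 1 unlike of 2 pairs (running 4/10).
From row 4: 0 unlike of 2 pairs (running 4/12).
From row 5: 2 unlike of 8 pairs (running 6/20).
From row 6: 2 unlike of 3 pairs (running 8/23).
Total adjacent occupied pairs: 23; unlike-type pairs: 8.

8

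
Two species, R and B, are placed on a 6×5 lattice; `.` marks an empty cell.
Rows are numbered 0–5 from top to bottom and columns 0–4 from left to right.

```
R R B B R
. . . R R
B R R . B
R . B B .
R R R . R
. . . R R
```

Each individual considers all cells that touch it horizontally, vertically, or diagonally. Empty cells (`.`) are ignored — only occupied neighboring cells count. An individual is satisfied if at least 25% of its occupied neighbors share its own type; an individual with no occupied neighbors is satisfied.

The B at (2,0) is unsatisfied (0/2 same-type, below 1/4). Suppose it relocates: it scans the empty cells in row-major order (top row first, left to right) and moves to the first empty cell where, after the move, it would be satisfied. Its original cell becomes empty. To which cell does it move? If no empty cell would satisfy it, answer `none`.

Vacating (2,0). Empty cells in order:
  (1,0): 0/3 same-type → still unsatisfied.
  (1,1): 1/5 same-type → still unsatisfied.
  (1,2): 2/6 same-type → satisfied — stop here.

(1,2)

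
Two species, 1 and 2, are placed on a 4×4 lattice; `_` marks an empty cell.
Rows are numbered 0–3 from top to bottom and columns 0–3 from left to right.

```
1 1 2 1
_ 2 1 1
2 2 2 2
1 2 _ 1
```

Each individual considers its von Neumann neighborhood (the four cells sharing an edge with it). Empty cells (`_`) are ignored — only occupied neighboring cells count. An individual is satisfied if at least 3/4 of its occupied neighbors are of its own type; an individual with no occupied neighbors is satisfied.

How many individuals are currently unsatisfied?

(0,0)1 1/1 ✓
(0,1)1 1/3 ✗
(0,2)2 0/3 ✗
(0,3)1 1/2 ✗
(1,1)2 1/3 ✗
(1,2)1 1/4 ✗
(1,3)1 2/3 ✗
(2,0)2 1/2 ✗
(2,1)2 4/4 ✓
(2,2)2 2/3 ✗
(2,3)2 1/3 ✗
(3,0)1 0/2 ✗
(3,1)2 1/2 ✗
(3,3)1 0/1 ✗
Unsatisfied: (0,1), (0,2), (0,3), (1,1), (1,2), (1,3), (2,0), (2,2), (2,3), (3,0), (3,1), (3,3) — 12 in total.

12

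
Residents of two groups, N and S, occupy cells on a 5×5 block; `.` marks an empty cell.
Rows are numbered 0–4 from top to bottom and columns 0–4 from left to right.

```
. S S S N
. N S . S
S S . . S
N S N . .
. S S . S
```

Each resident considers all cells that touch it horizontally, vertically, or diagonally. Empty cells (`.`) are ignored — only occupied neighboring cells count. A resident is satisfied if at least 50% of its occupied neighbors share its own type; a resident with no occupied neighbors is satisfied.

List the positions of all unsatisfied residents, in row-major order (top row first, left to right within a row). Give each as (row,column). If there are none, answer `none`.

Row 0: (0,1)S 2/3 ok · (0,2)S 3/4 ok · (0,3)S 3/4 ok · (0,4)N 0/2 unhappy
Row 1: (1,1)N 0/5 unhappy · (1,2)S 4/5 ok · (1,4)S 2/3 ok
Row 2: (2,0)S 2/4 ok · (2,1)S 3/6 ok · (2,4)S 1/1 ok
Row 3: (3,0)N 0/4 unhappy · (3,1)S 4/6 ok · (3,2)N 0/4 unhappy
Row 4: (4,1)S 2/4 ok · (4,2)S 2/3 ok · (4,4)S 0/0 ok

(0,4), (1,1), (3,0), (3,2)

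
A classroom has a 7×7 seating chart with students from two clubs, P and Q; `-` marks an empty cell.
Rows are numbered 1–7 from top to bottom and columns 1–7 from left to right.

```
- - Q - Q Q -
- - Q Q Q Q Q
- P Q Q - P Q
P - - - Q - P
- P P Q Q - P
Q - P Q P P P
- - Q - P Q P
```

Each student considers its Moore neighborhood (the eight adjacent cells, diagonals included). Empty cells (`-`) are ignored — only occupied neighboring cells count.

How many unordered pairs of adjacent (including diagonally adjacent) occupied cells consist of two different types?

Scan each occupied cell's neighbors to the right and below (and the two forward diagonals) so each pair is counted once.
Row 1: Q(1,3)–Q(2,3)= Q(1,3)–Q(2,4)= Q(1,5)–Q(1,6)= Q(1,5)–Q(2,5)= Q(1,5)–Q(2,6)= Q(1,5)–Q(2,4)= Q(1,6)–Q(2,6)= Q(1,6)–Q(2,7)= Q(1,6)–Q(2,5)=  → 0/9 unlike.
Row 2: Q(2,3)–Q(2,4)= Q(2,3)–Q(3,3)= Q(2,3)–Q(3,4)= Q(2,3)–P(3,2)≠ Q(2,4)–Q(2,5)= Q(2,4)–Q(3,4)= Q(2,4)–Q(3,3)= Q(2,5)–Q(2,6)= Q(2,5)–P(3,6)≠ Q(2,5)–Q(3,4)= Q(2,6)–Q(2,7)= Q(2,6)–P(3,6)≠ Q(2,6)–Q(3,7)= Q(2,7)–Q(3,7)= Q(2,7)–P(3,6)≠  → 4/15 unlike.
Row 3: P(3,2)–Q(3,3)≠ P(3,2)–P(4,1)= Q(3,3)–Q(3,4)= Q(3,4)–Q(4,5)= P(3,6)–Q(3,7)≠ P(3,6)–P(4,7)= P(3,6)–Q(4,5)≠ Q(3,7)–P(4,7)≠  → 4/8 unlike.
Row 4: P(4,1)–P(5,2)= Q(4,5)–Q(5,5)= Q(4,5)–Q(5,4)= P(4,7)–P(5,7)=  → 0/4 unlike.
Row 5: P(5,2)–P(5,3)= P(5,2)–P(6,3)= P(5,2)–Q(6,1)≠ P(5,3)–Q(5,4)≠ P(5,3)–P(6,3)= P(5,3)–Q(6,4)≠ Q(5,4)–Q(5,5)= Q(5,4)–Q(6,4)= Q(5,4)–P(6,5)≠ Q(5,4)–P(6,3)≠ Q(5,5)–P(6,5)≠ Q(5,5)–P(6,6)≠ Q(5,5)–Q(6,4)= P(5,7)–P(6,7)= P(5,7)–P(6,6)=  → 7/15 unlike.
Row 6: P(6,3)–Q(6,4)≠ P(6,3)–Q(7,3)≠ Q(6,4)–P(6,5)≠ Q(6,4)–P(7,5)≠ Q(6,4)–Q(7,3)= P(6,5)–P(6,6)= P(6,5)–P(7,5)= P(6,5)–Q(7,6)≠ P(6,6)–P(6,7)= P(6,6)–Q(7,6)≠ P(6,6)–P(7,7)= P(6,6)–P(7,5)= P(6,7)–P(7,7)= P(6,7)–Q(7,6)≠  → 7/14 unlike.
Row 7: P(7,5)–Q(7,6)≠ Q(7,6)–P(7,7)≠  → 2/2 unlike.
Total adjacent occupied pairs: 67; unlike-type pairs: 24.

24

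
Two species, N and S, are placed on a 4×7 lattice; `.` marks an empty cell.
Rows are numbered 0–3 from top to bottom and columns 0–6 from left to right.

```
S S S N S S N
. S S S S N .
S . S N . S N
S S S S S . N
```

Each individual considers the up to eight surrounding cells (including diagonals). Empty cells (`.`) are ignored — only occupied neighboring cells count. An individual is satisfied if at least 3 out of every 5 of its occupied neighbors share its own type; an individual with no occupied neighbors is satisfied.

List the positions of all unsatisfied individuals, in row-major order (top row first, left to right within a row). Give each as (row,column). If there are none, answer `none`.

(0,3), (0,5), (0,6), (1,4), (1,5), (2,3), (2,5), (3,6)

Row 0: (0,0)S 2/2 ok · (0,1)S 4/4 ok · (0,2)S 4/5 ok · (0,3)N 0/5 unhappy · (0,4)S 3/5 ok · (0,5)S 2/4 unhappy · (0,6)N 1/2 unhappy
Row 1: (1,1)S 6/6 ok · (1,2)S 5/7 ok · (1,3)S 5/7 ok · (1,4)S 4/7 unhappy · (1,5)N 2/6 unhappy
Row 2: (2,0)S 3/3 ok · (2,2)S 6/7 ok · (2,3)N 0/7 unhappy · (2,5)S 2/5 unhappy · (2,6)N 2/3 ok
Row 3: (3,0)S 2/2 ok · (3,1)S 4/4 ok · (3,2)S 3/4 ok · (3,3)S 3/4 ok · (3,4)S 2/3 ok · (3,6)N 1/2 unhappy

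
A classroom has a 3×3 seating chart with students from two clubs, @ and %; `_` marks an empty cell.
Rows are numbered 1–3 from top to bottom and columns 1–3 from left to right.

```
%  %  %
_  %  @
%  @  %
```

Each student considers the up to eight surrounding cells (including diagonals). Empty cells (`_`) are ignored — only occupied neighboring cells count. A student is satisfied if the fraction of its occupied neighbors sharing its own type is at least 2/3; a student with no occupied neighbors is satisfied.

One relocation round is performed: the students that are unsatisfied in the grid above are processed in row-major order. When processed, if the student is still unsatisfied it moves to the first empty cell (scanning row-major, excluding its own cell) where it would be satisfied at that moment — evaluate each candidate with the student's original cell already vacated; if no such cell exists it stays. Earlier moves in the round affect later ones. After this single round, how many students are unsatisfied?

Initially unsatisfied (in order): (2,3), (3,1), (3,2), (3,3).
  (2,3): no empty cell satisfies it; stays.
  (3,1) → (2,1).
  (3,2): no empty cell satisfies it; stays.
  (3,3) → (3,1).
Resulting grid:
% % %
% % @
% @ _
Unsatisfied now: (2,3), (3,2).

2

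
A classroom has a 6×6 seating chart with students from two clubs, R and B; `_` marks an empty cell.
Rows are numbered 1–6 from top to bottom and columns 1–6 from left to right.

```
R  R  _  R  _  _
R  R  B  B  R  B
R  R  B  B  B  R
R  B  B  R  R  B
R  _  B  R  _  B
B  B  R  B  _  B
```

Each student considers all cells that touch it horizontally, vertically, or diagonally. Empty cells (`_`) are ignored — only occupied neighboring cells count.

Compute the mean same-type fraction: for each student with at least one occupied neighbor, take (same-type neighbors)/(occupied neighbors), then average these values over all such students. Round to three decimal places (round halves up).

(1,1)R 3/3
(1,2)R 3/4
(1,4)R 1/3
(2,1)R 5/5
(2,2)R 5/7
(2,3)B 3/7
(2,4)B 4/6
(2,5)R 2/6
(2,6)B 1/3
(3,1)R 4/5
(3,2)R 4/8
(3,3)B 5/8
(3,4)B 5/8
(3,5)B 4/8
(3,6)R 2/5
(4,1)R 3/4
(4,2)B 3/7
(4,3)B 4/7
(4,4)R 2/7
(4,5)R 3/7
(4,6)B 2/4
(5,1)R 1/4
(5,3)B 4/7
(5,4)R 3/6
(5,6)B 2/3
(6,1)B 1/2
(6,2)B 2/4
(6,3)R 1/4
(6,4)B 1/3
(6,6)B 1/1
Sum over 30 students: 3/3 + 3/4 + 1/3 + 5/5 + 5/7 + 3/7 + 4/6 + 2/6 + 1/3 + 4/5 + 4/8 + 5/8 + 5/8 + 4/8 + 2/5 + 3/4 + 3/7 + 4/7 + 2/7 + 3/7 + 2/4 + 1/4 + 4/7 + 3/6 + 2/3 + 1/2 + 2/4 + 1/4 + 1/3 + 1/1 = 6949/420; mean = 6949/420 ÷ 30 = 6949/12600 = 0.551507… → 0.552.

0.552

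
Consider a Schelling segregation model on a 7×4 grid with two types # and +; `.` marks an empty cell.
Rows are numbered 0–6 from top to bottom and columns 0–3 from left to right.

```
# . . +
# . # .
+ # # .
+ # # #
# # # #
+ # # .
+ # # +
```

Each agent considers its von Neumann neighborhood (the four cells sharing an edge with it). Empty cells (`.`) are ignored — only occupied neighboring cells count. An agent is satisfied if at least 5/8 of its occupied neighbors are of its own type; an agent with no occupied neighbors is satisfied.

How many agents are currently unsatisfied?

Row 0: (0,0)# 1/1 ok · (0,3)+ 0/0 ok
Row 1: (1,0)# 1/2 unhappy · (1,2)# 1/1 ok
Row 2: (2,0)+ 1/3 unhappy · (2,1)# 2/3 ok · (2,2)# 3/3 ok
Row 3: (3,0)+ 1/3 unhappy · (3,1)# 3/4 ok · (3,2)# 4/4 ok · (3,3)# 2/2 ok
Row 4: (4,0)# 1/3 unhappy · (4,1)# 4/4 ok · (4,2)# 4/4 ok · (4,3)# 2/2 ok
Row 5: (5,0)+ 1/3 unhappy · (5,1)# 3/4 ok · (5,2)# 3/3 ok
Row 6: (6,0)+ 1/2 unhappy · (6,1)# 2/3 ok · (6,2)# 2/3 ok · (6,3)+ 0/1 unhappy
Unsatisfied: (1,0), (2,0), (3,0), (4,0), (5,0), (6,0), (6,3) — 7 in total.

7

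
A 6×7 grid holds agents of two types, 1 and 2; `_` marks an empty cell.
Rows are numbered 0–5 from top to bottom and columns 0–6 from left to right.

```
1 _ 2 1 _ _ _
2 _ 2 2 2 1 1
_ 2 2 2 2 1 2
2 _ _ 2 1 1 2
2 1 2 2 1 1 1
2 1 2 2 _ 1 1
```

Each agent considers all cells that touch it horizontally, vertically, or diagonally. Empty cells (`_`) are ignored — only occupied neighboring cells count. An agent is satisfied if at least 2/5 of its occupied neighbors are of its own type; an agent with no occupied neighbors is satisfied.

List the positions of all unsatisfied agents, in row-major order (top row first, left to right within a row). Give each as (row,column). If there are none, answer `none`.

(0,0), (0,3), (2,6), (3,6), (4,1), (5,0), (5,1)

(0,0)1 0/1 ✗
(0,2)2 2/3 ✓
(0,3)1 0/4 ✗
(1,0)2 1/2 ✓
(1,2)2 5/6 ✓
(1,3)2 6/7 ✓
(1,4)2 3/6 ✓
(1,5)1 2/5 ✓
(1,6)1 2/3 ✓
(2,1)2 4/4 ✓
(2,2)2 5/5 ✓
(2,3)2 6/7 ✓
(2,4)2 4/8 ✓
(2,5)1 4/8 ✓
(2,6)2 1/5 ✗
(3,0)2 2/3 ✓
(3,3)2 5/7 ✓
(3,4)1 4/8 ✓
(3,5)1 5/8 ✓
(3,6)2 1/5 ✗
(4,0)2 2/4 ✓
(4,1)1 1/6 ✗
(4,2)2 4/6 ✓
(4,3)2 4/6 ✓
(4,4)1 4/7 ✓
(4,5)1 6/7 ✓
(4,6)1 4/5 ✓
(5,0)2 1/3 ✗
(5,1)1 1/5 ✗
(5,2)2 3/5 ✓
(5,3)2 3/4 ✓
(5,5)1 4/4 ✓
(5,6)1 3/3 ✓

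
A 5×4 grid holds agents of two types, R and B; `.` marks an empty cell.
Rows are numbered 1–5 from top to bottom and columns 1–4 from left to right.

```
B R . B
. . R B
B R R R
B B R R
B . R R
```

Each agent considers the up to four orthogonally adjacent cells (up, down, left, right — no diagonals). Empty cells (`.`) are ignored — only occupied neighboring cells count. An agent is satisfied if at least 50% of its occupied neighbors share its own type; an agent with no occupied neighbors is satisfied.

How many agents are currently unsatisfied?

(1,1)B 0/1 not
(1,2)R 0/1 not
(1,4)B 1/1 satisfied
(2,3)R 1/2 satisfied
(2,4)B 1/3 not
(3,1)B 1/2 satisfied
(3,2)R 1/3 not
(3,3)R 4/4 satisfied
(3,4)R 2/3 satisfied
(4,1)B 3/3 satisfied
(4,2)B 1/3 not
(4,3)R 3/4 satisfied
(4,4)R 3/3 satisfied
(5,1)B 1/1 satisfied
(5,3)R 2/2 satisfied
(5,4)R 2/2 satisfied
Unsatisfied: (1,1), (1,2), (2,4), (3,2), (4,2) — 5 in total.

5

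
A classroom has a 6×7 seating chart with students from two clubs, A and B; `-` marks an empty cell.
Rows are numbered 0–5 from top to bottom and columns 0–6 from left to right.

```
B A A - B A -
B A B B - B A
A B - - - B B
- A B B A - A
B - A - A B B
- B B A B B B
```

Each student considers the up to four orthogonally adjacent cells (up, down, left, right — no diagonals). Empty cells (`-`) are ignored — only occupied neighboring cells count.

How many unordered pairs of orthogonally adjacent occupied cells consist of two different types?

Scan each occupied cell's neighbors to the right and below so each pair is counted once.
Row 0: B(0,0)–A(0,1)≠ B(0,0)–B(1,0)= A(0,1)–A(0,2)= A(0,1)–A(1,1)= A(0,2)–B(1,2)≠ B(0,4)–A(0,5)≠ A(0,5)–B(1,5)≠  → 4/7 unlike.
Row 1: B(1,0)–A(1,1)≠ B(1,0)–A(2,0)≠ A(1,1)–B(1,2)≠ A(1,1)–B(2,1)≠ B(1,2)–B(1,3)= B(1,5)–A(1,6)≠ B(1,5)–B(2,5)= A(1,6)–B(2,6)≠  → 6/8 unlike.
Row 2: A(2,0)–B(2,1)≠ B(2,1)–A(3,1)≠ B(2,5)–B(2,6)= B(2,6)–A(3,6)≠  → 3/4 unlike.
Row 3: A(3,1)–B(3,2)≠ B(3,2)–B(3,3)= B(3,2)–A(4,2)≠ B(3,3)–A(3,4)≠ A(3,4)–A(4,4)= A(3,6)–B(4,6)≠  → 4/6 unlike.
Row 4: A(4,2)–B(5,2)≠ A(4,4)–B(4,5)≠ A(4,4)–B(5,4)≠ B(4,5)–B(4,6)= B(4,5)–B(5,5)= B(4,6)–B(5,6)=  → 3/6 unlike.
Row 5: B(5,1)–B(5,2)= B(5,2)–A(5,3)≠ A(5,3)–B(5,4)≠ B(5,4)–B(5,5)= B(5,5)–B(5,6)=  → 2/5 unlike.
Total adjacent occupied pairs: 36; unlike-type pairs: 22.

22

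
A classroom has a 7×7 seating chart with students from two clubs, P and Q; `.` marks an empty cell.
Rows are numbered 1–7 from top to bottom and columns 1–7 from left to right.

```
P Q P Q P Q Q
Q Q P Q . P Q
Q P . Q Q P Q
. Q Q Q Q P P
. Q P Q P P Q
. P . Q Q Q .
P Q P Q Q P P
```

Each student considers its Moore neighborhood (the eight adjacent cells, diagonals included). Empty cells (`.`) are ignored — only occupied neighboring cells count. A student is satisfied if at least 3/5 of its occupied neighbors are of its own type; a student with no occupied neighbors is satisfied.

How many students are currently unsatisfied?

28

(1,1)P 0/3 unhappy
(1,2)Q 2/5 unhappy
(1,3)P 1/5 unhappy
(1,4)Q 1/4 unhappy
(1,5)P 1/4 unhappy
(1,6)Q 2/4 unhappy
(1,7)Q 2/3 ok
(2,1)Q 3/5 ok
(2,2)Q 3/7 unhappy
(2,3)P 2/7 unhappy
(2,4)Q 3/6 unhappy
(2,6)P 2/7 unhappy
(2,7)Q 3/5 ok
(3,1)Q 3/4 ok
(3,2)P 1/6 unhappy
(3,4)Q 5/6 ok
(3,5)Q 4/7 unhappy
(3,6)P 3/7 unhappy
(3,7)Q 1/5 unhappy
(4,2)Q 3/5 ok
(4,3)Q 5/7 ok
(4,4)Q 5/7 ok
(4,5)Q 4/8 unhappy
(4,6)P 4/8 unhappy
(4,7)P 3/5 ok
(5,2)Q 2/4 unhappy
(5,3)P 1/7 unhappy
(5,4)Q 5/7 ok
(5,5)P 2/8 unhappy
(5,6)P 3/7 unhappy
(5,7)Q 1/4 unhappy
(6,2)P 3/5 ok
(6,4)Q 4/7 unhappy
(6,5)Q 5/8 ok
(6,6)Q 3/7 unhappy
(7,1)P 1/2 unhappy
(7,2)Q 0/3 unhappy
(7,3)P 1/4 unhappy
(7,4)Q 3/4 ok
(7,5)Q 4/5 ok
(7,6)P 1/4 unhappy
(7,7)P 1/2 unhappy
Unsatisfied: (1,1), (1,2), (1,3), (1,4), (1,5), (1,6), (2,2), (2,3), (2,4), (2,6), (3,2), (3,5), (3,6), (3,7), (4,5), (4,6), (5,2), (5,3), (5,5), (5,6), (5,7), (6,4), (6,6), (7,1), (7,2), (7,3), (7,6), (7,7) — 28 in total.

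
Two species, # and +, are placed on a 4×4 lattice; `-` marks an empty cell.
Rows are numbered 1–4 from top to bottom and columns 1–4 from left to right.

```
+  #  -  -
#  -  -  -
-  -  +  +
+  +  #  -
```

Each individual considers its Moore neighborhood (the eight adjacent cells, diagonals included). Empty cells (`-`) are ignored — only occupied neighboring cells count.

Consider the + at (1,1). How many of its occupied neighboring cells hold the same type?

Occupied neighbors of (1,1): (1,2)=#, (2,1)=#.
Same type (+): 0 of 2.

0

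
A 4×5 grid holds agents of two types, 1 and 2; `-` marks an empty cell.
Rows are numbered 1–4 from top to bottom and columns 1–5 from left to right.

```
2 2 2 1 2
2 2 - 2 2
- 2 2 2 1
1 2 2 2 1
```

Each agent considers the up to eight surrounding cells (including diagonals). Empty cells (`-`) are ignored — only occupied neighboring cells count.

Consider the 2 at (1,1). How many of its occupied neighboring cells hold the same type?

Occupied neighbors of (1,1): (1,2)=2, (2,1)=2, (2,2)=2.
Same type (2): 3 of 3.

3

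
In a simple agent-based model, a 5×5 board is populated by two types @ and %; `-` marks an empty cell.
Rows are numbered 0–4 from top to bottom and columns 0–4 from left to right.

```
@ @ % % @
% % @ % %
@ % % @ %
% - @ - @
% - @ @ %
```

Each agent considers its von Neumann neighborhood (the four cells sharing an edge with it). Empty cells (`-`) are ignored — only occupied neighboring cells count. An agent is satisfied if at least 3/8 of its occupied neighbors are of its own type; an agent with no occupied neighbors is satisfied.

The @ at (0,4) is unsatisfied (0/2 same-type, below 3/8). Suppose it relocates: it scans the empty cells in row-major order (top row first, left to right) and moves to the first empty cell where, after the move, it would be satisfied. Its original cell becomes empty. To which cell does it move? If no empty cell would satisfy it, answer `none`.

Vacating (0,4). Empty cells in order:
  (3,1): 1/3 same-type → still unsatisfied.
  (3,3): 4/4 same-type → satisfied — stop here.

(3,3)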